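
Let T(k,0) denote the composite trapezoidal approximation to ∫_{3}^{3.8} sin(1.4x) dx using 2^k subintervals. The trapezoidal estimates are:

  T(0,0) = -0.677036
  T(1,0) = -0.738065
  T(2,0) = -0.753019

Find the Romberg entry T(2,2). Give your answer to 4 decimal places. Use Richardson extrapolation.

Richardson extrapolation on the trapezoidal column (denominator 4−1=3):
T(1,1) = -0.738065 + (-0.738065 − (-0.677036))/3 = -0.758408
T(2,1) = (4·(-0.753019) − (-0.738065)) / 3 = -0.758004
T(2,2) = -0.758004 + (-0.758004 − (-0.758408))/15 = -0.757977

-0.7580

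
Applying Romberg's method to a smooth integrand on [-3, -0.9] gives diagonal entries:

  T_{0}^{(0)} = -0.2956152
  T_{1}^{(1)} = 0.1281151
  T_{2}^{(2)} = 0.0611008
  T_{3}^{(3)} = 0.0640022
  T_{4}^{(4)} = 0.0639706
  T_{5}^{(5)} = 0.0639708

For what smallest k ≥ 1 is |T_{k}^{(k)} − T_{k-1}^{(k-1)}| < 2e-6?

k = 5

|T_{1}^{(1)} − T_{0}^{(0)}| = 0.4237303 ≥ 2e-6
|T_{2}^{(2)} − T_{1}^{(1)}| = 0.0670143 ≥ 2e-6
|T_{3}^{(3)} − T_{2}^{(2)}| = 0.0029014 ≥ 2e-6
|T_{4}^{(4)} − T_{3}^{(3)}| = 0.0000316 ≥ 2e-6
|T_{5}^{(5)} − T_{4}^{(4)}| = 0.0000002 < 2e-6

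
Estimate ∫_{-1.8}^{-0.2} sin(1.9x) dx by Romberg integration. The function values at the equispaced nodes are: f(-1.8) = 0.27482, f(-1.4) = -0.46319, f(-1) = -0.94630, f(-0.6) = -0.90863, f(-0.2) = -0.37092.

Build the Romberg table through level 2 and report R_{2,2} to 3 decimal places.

-0.994

R_{0,0} (trapezoid, 1 panel, h=1.6000): -0.07688
R_{1,0} (trapezoid, 2 panels, h=0.8000): -0.79548
R_{2,0} (trapezoid, 4 panels, h=0.4000): -0.94647
R_{1,1} = -0.79548 + (-0.79548 − (-0.07688))/3 = -1.03501
R_{2,1} = -0.94647 + (-0.94647 − (-0.79548))/3 = -0.99680
R_{2,2} = -0.99680 + (-0.99680 − (-1.03501))/15 = -0.99425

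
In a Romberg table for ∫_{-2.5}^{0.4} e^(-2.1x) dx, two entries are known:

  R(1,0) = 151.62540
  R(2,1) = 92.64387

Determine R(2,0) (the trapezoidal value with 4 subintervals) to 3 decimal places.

107.389

From R(2,1) = (4·R(2,0) − R(1,0))/3, solve for R(2,0):
4·R(2,0) = 3·92.64387 + 151.62540 = 429.55701
R(2,0) = 107.38925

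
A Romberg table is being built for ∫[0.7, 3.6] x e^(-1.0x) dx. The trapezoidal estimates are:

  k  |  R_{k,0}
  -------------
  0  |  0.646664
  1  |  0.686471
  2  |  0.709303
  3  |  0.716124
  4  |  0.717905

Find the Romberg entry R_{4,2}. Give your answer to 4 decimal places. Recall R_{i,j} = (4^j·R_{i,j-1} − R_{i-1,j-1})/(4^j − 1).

Richardson extrapolation on the trapezoidal column (denominator 4−1=3):
R_{3,1} = (4·0.716124 − 0.709303) / 3 = 0.718398
R_{4,1} = 0.717905 + (0.717905 − 0.716124)/3 = 0.718499
R_{4,2} = (16·0.718499 − 0.718398) / 15 = 0.718506

0.7185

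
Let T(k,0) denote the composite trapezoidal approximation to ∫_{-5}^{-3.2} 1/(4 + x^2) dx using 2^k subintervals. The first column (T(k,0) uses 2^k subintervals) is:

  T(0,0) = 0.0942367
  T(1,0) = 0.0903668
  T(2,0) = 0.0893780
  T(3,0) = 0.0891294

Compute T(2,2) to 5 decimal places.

0.08905

Richardson extrapolation on the trapezoidal column (denominator 4−1=3):
T(1,1) = 0.0903668 + (0.0903668 − 0.0942367)/3 = 0.0890768
T(2,1) = 0.0893780 + (0.0893780 − 0.0903668)/3 = 0.0890484
T(2,2) = 0.0890484 + (0.0890484 − 0.0890768)/15 = 0.0890465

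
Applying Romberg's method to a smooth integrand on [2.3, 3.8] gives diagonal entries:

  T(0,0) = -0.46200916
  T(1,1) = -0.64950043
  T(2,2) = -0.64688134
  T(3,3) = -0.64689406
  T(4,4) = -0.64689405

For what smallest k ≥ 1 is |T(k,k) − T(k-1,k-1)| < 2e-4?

k = 3

|T(1,1) − T(0,0)| = 0.18749127 ≥ 2e-4
|T(2,2) − T(1,1)| = 0.00261909 ≥ 2e-4
|T(3,3) − T(2,2)| = 0.00001272 < 2e-4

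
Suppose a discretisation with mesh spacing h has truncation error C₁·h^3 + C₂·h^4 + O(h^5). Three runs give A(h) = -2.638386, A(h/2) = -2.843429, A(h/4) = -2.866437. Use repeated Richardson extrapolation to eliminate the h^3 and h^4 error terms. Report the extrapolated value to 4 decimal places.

First eliminate the h^3 term (factor 2^3 = 8):
  B₁ = (8·(-2.843429) − (-2.638386))/7 = -2.872721
  B₂ = (8·(-2.866437) − (-2.843429))/7 = -2.869724
Then eliminate the h^4 term (factor 2^4 = 16):
  (16·(-2.869724) − (-2.872721))/15 = -2.869524

-2.8695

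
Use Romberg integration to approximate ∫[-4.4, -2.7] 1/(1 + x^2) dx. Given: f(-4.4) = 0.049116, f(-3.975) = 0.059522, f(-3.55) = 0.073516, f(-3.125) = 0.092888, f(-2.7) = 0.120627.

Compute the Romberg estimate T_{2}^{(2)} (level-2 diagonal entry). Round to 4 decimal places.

0.1312

T_{0}^{(0)} (trapezoid, 1 panel, h=1.7000): 0.144282
T_{1}^{(0)} (trapezoid, 2 panels, h=0.8500): 0.134629
T_{2}^{(0)} (trapezoid, 4 panels, h=0.4250): 0.132089
T_{1}^{(1)} = 0.134629 + (0.134629 − 0.144282)/3 = 0.131411
T_{2}^{(1)} = 0.132089 + (0.132089 − 0.134629)/3 = 0.131242
T_{2}^{(2)} = 0.131242 + (0.131242 − 0.131411)/15 = 0.131231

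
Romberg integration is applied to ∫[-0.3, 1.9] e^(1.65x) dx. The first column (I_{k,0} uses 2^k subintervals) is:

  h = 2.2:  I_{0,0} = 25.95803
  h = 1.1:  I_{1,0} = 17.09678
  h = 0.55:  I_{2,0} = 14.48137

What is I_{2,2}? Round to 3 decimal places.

13.574

Richardson extrapolation on the trapezoidal column (denominator 4−1=3):
I_{1,1} = (4·17.09678 − 25.95803) / 3 = 14.14303
I_{2,1} = (4·14.48137 − 17.09678) / 3 = 13.60957
I_{2,2} = (16·13.60957 − 14.14303) / 15 = 13.57401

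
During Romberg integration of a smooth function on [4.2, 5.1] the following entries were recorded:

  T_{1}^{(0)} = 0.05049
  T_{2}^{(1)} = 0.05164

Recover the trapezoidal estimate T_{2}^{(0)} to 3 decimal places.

0.051

From T_{2}^{(1)} = (4·T_{2}^{(0)} − T_{1}^{(0)})/3, solve for T_{2}^{(0)}:
4·T_{2}^{(0)} = 3·0.05164 + 0.05049 = 0.20541
T_{2}^{(0)} = 0.05135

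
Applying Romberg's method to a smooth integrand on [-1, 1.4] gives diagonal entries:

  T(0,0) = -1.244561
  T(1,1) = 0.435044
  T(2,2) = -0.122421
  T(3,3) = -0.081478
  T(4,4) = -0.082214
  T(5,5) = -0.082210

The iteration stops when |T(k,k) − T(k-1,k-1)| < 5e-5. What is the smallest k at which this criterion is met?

k = 5

|T(1,1) − T(0,0)| = 1.679605 ≥ 5e-5
|T(2,2) − T(1,1)| = 0.557465 ≥ 5e-5
|T(3,3) − T(2,2)| = 0.040943 ≥ 5e-5
|T(4,4) − T(3,3)| = 0.000736 ≥ 5e-5
|T(5,5) − T(4,4)| = 0.000004 < 5e-5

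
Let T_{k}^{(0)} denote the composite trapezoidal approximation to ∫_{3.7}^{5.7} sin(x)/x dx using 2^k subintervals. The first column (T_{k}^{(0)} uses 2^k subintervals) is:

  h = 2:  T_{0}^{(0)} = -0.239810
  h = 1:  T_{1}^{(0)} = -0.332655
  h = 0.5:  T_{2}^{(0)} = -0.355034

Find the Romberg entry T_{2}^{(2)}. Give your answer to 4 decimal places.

T_{1}^{(1)} = -0.332655 + (-0.332655 − (-0.239810))/3 = -0.363603
T_{2}^{(1)} = (4·(-0.355034) − (-0.332655)) / 3 = -0.362494
T_{2}^{(2)} = -0.362494 + (-0.362494 − (-0.363603))/15 = -0.362420

-0.3624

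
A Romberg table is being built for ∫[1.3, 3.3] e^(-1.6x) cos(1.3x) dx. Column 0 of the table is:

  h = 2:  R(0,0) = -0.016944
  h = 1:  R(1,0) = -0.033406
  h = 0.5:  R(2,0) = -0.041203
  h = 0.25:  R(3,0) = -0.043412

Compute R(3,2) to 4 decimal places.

-0.0442

R(2,1) = (4·(-0.041203) − (-0.033406)) / 3 = -0.043802
R(3,1) = -0.043412 + (-0.043412 − (-0.041203))/3 = -0.044148
R(3,2) = (16·(-0.044148) − (-0.043802)) / 15 = -0.044171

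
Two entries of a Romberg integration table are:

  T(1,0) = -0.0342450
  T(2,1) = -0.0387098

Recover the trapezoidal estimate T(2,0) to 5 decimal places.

-0.03759

From T(2,1) = (4·T(2,0) − T(1,0))/3, solve for T(2,0):
4·T(2,0) = 3·(-0.0387098) + (-0.0342450) = -0.1503744
T(2,0) = -0.0375936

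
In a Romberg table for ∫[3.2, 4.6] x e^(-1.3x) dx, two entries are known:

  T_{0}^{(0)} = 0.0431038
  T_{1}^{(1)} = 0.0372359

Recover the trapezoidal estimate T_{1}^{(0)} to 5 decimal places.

0.03870

From T_{1}^{(1)} = (4·T_{1}^{(0)} − T_{0}^{(0)})/3, solve for T_{1}^{(0)}:
4·T_{1}^{(0)} = 3·0.0372359 + 0.0431038 = 0.1548115
T_{1}^{(0)} = 0.0387029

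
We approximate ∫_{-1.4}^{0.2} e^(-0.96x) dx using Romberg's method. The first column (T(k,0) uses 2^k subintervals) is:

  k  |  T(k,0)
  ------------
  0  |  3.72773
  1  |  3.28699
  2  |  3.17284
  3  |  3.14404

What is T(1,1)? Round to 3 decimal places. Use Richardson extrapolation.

3.140

T(1,1) = (4·3.28699 − 3.72773) / 3 = 3.14008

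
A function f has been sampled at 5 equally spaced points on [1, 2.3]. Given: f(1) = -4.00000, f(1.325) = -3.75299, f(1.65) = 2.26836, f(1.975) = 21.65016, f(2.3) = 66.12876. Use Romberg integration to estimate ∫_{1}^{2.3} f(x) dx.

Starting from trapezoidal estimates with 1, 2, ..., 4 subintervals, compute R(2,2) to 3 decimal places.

14.948

R(0,0) (trapezoid, 1 panel, h=1.3000): 40.38369
R(1,0) (trapezoid, 2 panels, h=0.6500): 21.66628
R(2,0) (trapezoid, 4 panels, h=0.3250): 16.64972
R(1,1) = 21.66628 + (21.66628 − 40.38369)/3 = 15.42714
R(2,1) = 16.64972 + (16.64972 − 21.66628)/3 = 14.97753
R(2,2) = 14.97753 + (14.97753 − 15.42714)/15 = 14.94756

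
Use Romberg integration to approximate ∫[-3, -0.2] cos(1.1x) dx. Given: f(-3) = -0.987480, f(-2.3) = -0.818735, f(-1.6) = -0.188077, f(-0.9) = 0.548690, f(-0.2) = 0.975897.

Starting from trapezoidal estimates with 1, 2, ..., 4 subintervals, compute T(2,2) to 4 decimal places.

T(0,0) (trapezoid, 1 panel, h=2.8000): -0.016216
T(1,0) (trapezoid, 2 panels, h=1.4000): -0.271416
T(2,0) (trapezoid, 4 panels, h=0.7000): -0.324739
T(1,1) = -0.271416 + (-0.271416 − (-0.016216))/3 = -0.356483
T(2,1) = -0.324739 + (-0.324739 − (-0.271416))/3 = -0.342513
T(2,2) = -0.342513 + (-0.342513 − (-0.356483))/15 = -0.341582

-0.3416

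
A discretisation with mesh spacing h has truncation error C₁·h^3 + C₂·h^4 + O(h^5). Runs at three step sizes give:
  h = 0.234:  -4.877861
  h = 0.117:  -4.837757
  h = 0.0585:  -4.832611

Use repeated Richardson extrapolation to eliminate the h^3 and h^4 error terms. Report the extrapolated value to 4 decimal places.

First eliminate the h^3 term (factor 2^3 = 8):
  B₁ = (8·(-4.837757) − (-4.877861))/7 = -4.832028
  B₂ = (8·(-4.832611) − (-4.837757))/7 = -4.831876
Then eliminate the h^4 term (factor 2^4 = 16):
  (16·(-4.831876) − (-4.832028))/15 = -4.831866

-4.8319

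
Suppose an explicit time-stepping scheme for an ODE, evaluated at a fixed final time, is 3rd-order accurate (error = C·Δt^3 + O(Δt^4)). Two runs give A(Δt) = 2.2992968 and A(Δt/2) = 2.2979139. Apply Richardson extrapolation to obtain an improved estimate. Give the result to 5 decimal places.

2.29772

The leading error scales as Δt^3; refining by a factor of 2 reduces it by 2^3 = 8.
Extrapolated value = (8·A(Δt/2) − A(Δt)) / (8 − 1)
= (8·2.2979139 − 2.2992968) / 7
= 16.0840144 / 7 = 2.2977163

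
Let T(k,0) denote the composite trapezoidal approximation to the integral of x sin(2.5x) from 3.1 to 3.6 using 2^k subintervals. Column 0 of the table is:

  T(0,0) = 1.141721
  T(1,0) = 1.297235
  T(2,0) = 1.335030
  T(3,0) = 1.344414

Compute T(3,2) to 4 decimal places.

1.3475

T(2,1) = 1.335030 + (1.335030 − 1.297235)/3 = 1.347628
T(3,1) = 1.344414 + (1.344414 − 1.335030)/3 = 1.347542
T(3,2) = 1.347542 + (1.347542 − 1.347628)/15 = 1.347536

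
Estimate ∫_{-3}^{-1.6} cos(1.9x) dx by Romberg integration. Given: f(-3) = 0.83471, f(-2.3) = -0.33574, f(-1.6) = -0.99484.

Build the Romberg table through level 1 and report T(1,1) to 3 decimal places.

-0.351

T(0,0) (trapezoid, 1 panel, h=1.4000): -0.11209
T(1,0) (trapezoid, 2 panels, h=0.7000): -0.29106
T(1,1) = -0.29106 + (-0.29106 − (-0.11209))/3 = -0.35072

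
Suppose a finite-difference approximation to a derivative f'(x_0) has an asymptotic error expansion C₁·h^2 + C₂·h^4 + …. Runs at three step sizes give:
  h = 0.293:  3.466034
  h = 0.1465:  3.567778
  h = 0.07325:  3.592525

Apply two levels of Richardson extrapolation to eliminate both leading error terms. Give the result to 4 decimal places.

First eliminate the h^2 term (factor 2^2 = 4):
  B₁ = (4·3.567778 − 3.466034)/3 = 3.601693
  B₂ = (4·3.592525 − 3.567778)/3 = 3.600774
Then eliminate the h^4 term (factor 2^4 = 16):
  (16·3.600774 − 3.601693)/15 = 3.600713

3.6007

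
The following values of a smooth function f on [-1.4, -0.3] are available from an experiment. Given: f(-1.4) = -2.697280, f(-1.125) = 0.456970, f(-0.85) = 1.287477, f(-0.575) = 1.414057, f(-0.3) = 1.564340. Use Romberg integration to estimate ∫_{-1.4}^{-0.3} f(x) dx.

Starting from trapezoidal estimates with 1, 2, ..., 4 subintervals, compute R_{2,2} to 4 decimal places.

0.8237

R_{0,0} (trapezoid, 1 panel, h=1.1000): -0.623117
R_{1,0} (trapezoid, 2 panels, h=0.5500): 0.396554
R_{2,0} (trapezoid, 4 panels, h=0.2750): 0.712809
R_{1,1} = 0.396554 + (0.396554 − (-0.623117))/3 = 0.736444
R_{2,1} = 0.712809 + (0.712809 − 0.396554)/3 = 0.818227
R_{2,2} = 0.818227 + (0.818227 − 0.736444)/15 = 0.823679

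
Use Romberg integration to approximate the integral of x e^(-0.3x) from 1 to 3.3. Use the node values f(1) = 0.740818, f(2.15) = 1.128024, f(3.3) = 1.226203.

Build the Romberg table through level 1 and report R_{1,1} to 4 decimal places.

2.4837

R_{0,0} (trapezoid, 1 panel, h=2.3000): 2.262074
R_{1,0} (trapezoid, 2 panels, h=1.1500): 2.428265
R_{1,1} = 2.428265 + (2.428265 − 2.262074)/3 = 2.483662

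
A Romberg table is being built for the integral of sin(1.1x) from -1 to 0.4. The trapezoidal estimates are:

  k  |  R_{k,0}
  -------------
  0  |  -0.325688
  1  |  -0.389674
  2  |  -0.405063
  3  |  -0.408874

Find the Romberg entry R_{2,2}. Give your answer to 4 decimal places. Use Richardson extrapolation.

Richardson extrapolation on the trapezoidal column (denominator 4−1=3):
R_{1,1} = -0.389674 + (-0.389674 − (-0.325688))/3 = -0.411003
R_{2,1} = (4·(-0.405063) − (-0.389674)) / 3 = -0.410193
R_{2,2} = -0.410193 + (-0.410193 − (-0.411003))/15 = -0.410139

-0.4101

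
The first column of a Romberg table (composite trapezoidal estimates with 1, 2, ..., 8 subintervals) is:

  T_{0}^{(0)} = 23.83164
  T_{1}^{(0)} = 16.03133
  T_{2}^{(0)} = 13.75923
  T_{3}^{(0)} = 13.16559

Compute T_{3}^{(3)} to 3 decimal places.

12.965

Richardson extrapolation on the trapezoidal column (denominator 4−1=3):
T_{1}^{(1)} = 16.03133 + (16.03133 − 23.83164)/3 = 13.43123
T_{2}^{(1)} = 13.75923 + (13.75923 − 16.03133)/3 = 13.00186
T_{3}^{(1)} = 13.16559 + (13.16559 − 13.75923)/3 = 12.96771
T_{2}^{(2)} = 13.00186 + (13.00186 − 13.43123)/15 = 12.97324
T_{3}^{(2)} = 12.96771 + (12.96771 − 13.00186)/15 = 12.96543
T_{3}^{(3)} = 12.96543 + (12.96543 − 12.97324)/63 = 12.96531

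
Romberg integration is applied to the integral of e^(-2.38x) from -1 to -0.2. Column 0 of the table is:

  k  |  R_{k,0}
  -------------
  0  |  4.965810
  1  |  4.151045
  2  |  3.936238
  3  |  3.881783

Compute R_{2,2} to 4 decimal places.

3.8636

R_{1,1} = (4·4.151045 − 4.965810) / 3 = 3.879457
R_{2,1} = (4·3.936238 − 4.151045) / 3 = 3.864636
R_{2,2} = 3.864636 + (3.864636 − 3.879457)/15 = 3.863648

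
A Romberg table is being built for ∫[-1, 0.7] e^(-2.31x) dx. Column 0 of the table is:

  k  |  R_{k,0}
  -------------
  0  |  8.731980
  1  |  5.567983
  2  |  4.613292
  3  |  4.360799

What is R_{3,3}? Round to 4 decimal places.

4.2753

R_{1,1} = (4·5.567983 − 8.731980) / 3 = 4.513317
R_{2,1} = 4.613292 + (4.613292 − 5.567983)/3 = 4.295062
R_{3,1} = 4.360799 + (4.360799 − 4.613292)/3 = 4.276635
R_{2,2} = 4.295062 + (4.295062 − 4.513317)/15 = 4.280512
R_{3,2} = (16·4.276635 − 4.295062) / 15 = 4.275407
R_{3,3} = 4.275407 + (4.275407 − 4.280512)/63 = 4.275326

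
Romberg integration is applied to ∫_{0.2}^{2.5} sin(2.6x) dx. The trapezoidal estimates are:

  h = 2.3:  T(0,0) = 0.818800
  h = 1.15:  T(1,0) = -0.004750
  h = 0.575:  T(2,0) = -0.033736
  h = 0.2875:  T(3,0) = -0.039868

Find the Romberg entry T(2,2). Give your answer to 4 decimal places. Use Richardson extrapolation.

-0.0277

Richardson extrapolation on the trapezoidal column (denominator 4−1=3):
T(1,1) = -0.004750 + (-0.004750 − 0.818800)/3 = -0.279267
T(2,1) = (4·(-0.033736) − (-0.004750)) / 3 = -0.043398
T(2,2) = -0.043398 + (-0.043398 − (-0.279267))/15 = -0.027673
(Column j=1 coincides with Simpson's rule on the same nodes.)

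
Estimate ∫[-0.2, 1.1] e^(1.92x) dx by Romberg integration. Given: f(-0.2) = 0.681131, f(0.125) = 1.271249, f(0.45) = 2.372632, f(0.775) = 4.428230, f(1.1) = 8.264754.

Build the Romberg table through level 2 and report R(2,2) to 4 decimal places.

3.9502

R(0,0) (trapezoid, 1 panel, h=1.3000): 5.814825
R(1,0) (trapezoid, 2 panels, h=0.6500): 4.449623
R(2,0) (trapezoid, 4 panels, h=0.3250): 4.077142
R(1,1) = 4.449623 + (4.449623 − 5.814825)/3 = 3.994556
R(2,1) = 4.077142 + (4.077142 − 4.449623)/3 = 3.952982
R(2,2) = 3.952982 + (3.952982 − 3.994556)/15 = 3.950210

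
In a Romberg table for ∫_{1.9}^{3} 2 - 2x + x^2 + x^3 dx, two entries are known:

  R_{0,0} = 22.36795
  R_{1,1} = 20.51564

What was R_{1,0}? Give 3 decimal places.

20.979

From R_{1,1} = (4·R_{1,0} − R_{0,0})/3, solve for R_{1,0}:
4·R_{1,0} = 3·20.51564 + 22.36795 = 83.91487
R_{1,0} = 20.97872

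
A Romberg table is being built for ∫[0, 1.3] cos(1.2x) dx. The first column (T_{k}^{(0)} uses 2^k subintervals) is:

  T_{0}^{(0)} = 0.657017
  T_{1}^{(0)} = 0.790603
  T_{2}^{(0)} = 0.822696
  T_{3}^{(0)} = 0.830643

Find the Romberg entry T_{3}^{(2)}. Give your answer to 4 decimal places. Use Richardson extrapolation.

0.8333

Richardson extrapolation on the trapezoidal column (denominator 4−1=3):
T_{2}^{(1)} = (4·0.822696 − 0.790603) / 3 = 0.833394
T_{3}^{(1)} = 0.830643 + (0.830643 − 0.822696)/3 = 0.833292
T_{3}^{(2)} = (16·0.833292 − 0.833394) / 15 = 0.833285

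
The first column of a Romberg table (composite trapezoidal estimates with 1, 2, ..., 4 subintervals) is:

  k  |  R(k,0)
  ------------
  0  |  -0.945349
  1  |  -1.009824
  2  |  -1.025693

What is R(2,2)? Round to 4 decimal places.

-1.0310

R(1,1) = (4·(-1.009824) − (-0.945349)) / 3 = -1.031316
R(2,1) = -1.025693 + (-1.025693 − (-1.009824))/3 = -1.030983
R(2,2) = (16·(-1.030983) − (-1.031316)) / 15 = -1.030961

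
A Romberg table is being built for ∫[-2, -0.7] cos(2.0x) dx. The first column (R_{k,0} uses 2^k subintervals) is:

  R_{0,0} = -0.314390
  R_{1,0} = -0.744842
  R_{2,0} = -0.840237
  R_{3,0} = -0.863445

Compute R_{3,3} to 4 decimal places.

-0.8711

R_{1,1} = -0.744842 + (-0.744842 − (-0.314390))/3 = -0.888326
R_{2,1} = -0.840237 + (-0.840237 − (-0.744842))/3 = -0.872035
R_{3,1} = -0.863445 + (-0.863445 − (-0.840237))/3 = -0.871181
R_{2,2} = (16·(-0.872035) − (-0.888326)) / 15 = -0.870949
R_{3,2} = (16·(-0.871181) − (-0.872035)) / 15 = -0.871124
R_{3,3} = -0.871124 + (-0.871124 − (-0.870949))/63 = -0.871127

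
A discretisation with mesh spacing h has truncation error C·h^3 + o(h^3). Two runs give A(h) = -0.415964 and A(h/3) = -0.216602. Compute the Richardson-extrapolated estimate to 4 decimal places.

Extrapolated value = (27·A(h/3) − A(h)) / (27 − 1)
= (27·(-0.216602) − (-0.415964)) / 26
= -5.432290 / 26 = -0.208934

-0.2089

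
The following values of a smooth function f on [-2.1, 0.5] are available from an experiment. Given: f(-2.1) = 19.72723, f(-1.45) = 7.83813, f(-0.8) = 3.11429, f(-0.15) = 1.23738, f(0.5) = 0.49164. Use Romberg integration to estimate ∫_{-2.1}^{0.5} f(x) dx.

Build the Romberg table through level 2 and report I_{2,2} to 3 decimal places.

I_{0,0} (trapezoid, 1 panel, h=2.6000): 26.28453
I_{1,0} (trapezoid, 2 panels, h=1.3000): 17.19084
I_{2,0} (trapezoid, 4 panels, h=0.6500): 14.49450
I_{1,1} = 17.19084 + (17.19084 − 26.28453)/3 = 14.15961
I_{2,1} = 14.49450 + (14.49450 − 17.19084)/3 = 13.59572
I_{2,2} = 13.59572 + (13.59572 − 14.15961)/15 = 13.55813

13.558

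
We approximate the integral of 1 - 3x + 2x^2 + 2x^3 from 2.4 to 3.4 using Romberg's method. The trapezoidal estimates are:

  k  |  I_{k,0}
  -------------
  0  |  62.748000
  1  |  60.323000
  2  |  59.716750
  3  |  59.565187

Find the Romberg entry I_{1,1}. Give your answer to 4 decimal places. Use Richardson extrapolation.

59.5147

I_{1,1} = (4·60.323000 − 62.748000) / 3 = 59.514667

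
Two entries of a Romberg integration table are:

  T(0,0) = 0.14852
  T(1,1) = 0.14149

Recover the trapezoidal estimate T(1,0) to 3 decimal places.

From T(1,1) = (4·T(1,0) − T(0,0))/3, solve for T(1,0):
4·T(1,0) = 3·0.14149 + 0.14852 = 0.57299
T(1,0) = 0.14325

0.143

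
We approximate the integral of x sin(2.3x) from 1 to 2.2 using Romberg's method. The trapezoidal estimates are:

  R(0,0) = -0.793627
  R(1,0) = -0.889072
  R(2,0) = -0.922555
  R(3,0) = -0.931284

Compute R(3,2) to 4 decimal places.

-0.9342

R(2,1) = -0.922555 + (-0.922555 − (-0.889072))/3 = -0.933716
R(3,1) = (4·(-0.931284) − (-0.922555)) / 3 = -0.934194
R(3,2) = (16·(-0.934194) − (-0.933716)) / 15 = -0.934226
(Column j=1 coincides with Simpson's rule on the same nodes.)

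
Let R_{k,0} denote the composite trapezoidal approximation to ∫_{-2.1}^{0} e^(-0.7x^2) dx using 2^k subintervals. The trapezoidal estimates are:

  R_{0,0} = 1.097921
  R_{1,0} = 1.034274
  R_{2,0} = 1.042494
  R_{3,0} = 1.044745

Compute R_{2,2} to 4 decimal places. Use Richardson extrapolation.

1.0474

R_{1,1} = (4·1.034274 − 1.097921) / 3 = 1.013058
R_{2,1} = (4·1.042494 − 1.034274) / 3 = 1.045234
R_{2,2} = (16·1.045234 − 1.013058) / 15 = 1.047379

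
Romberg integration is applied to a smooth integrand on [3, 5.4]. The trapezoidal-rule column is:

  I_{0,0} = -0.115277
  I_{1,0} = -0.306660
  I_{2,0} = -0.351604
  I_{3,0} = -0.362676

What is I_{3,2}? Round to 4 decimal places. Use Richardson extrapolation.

Richardson extrapolation on the trapezoidal column (denominator 4−1=3):
I_{2,1} = (4·(-0.351604) − (-0.306660)) / 3 = -0.366585
I_{3,1} = (4·(-0.362676) − (-0.351604)) / 3 = -0.366367
I_{3,2} = (16·(-0.366367) − (-0.366585)) / 15 = -0.366352

-0.3664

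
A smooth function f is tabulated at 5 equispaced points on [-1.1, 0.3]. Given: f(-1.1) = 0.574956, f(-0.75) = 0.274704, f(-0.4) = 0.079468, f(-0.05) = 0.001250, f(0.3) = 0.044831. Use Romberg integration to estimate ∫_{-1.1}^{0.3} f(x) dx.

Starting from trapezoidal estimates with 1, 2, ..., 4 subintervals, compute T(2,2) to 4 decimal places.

0.2197

T(0,0) (trapezoid, 1 panel, h=1.4000): 0.433851
T(1,0) (trapezoid, 2 panels, h=0.7000): 0.272553
T(2,0) (trapezoid, 4 panels, h=0.3500): 0.232860
T(1,1) = 0.272553 + (0.272553 − 0.433851)/3 = 0.218787
T(2,1) = 0.232860 + (0.232860 − 0.272553)/3 = 0.219629
T(2,2) = 0.219629 + (0.219629 − 0.218787)/15 = 0.219685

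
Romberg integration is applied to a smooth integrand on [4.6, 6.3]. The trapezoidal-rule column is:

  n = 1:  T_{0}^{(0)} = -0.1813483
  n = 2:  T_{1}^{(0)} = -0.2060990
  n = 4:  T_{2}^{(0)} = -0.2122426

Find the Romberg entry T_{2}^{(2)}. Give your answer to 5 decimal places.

-0.21429

Richardson extrapolation on the trapezoidal column (denominator 4−1=3):
T_{1}^{(1)} = (4·(-0.2060990) − (-0.1813483)) / 3 = -0.2143492
T_{2}^{(1)} = (4·(-0.2122426) − (-0.2060990)) / 3 = -0.2142905
T_{2}^{(2)} = (16·(-0.2142905) − (-0.2143492)) / 15 = -0.2142866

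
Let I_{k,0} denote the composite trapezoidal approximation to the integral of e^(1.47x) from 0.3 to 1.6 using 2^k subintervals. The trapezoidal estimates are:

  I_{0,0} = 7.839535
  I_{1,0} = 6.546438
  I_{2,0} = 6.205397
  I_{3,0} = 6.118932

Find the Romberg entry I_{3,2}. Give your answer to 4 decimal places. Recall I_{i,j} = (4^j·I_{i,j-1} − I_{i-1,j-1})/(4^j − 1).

I_{2,1} = (4·6.205397 − 6.546438) / 3 = 6.091717
I_{3,1} = (4·6.118932 − 6.205397) / 3 = 6.090110
I_{3,2} = (16·6.090110 − 6.091717) / 15 = 6.090003

6.0900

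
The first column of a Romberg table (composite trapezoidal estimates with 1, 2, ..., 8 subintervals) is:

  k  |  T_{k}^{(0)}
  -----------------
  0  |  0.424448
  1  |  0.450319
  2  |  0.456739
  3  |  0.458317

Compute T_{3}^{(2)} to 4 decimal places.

Richardson extrapolation on the trapezoidal column (denominator 4−1=3):
T_{2}^{(1)} = 0.456739 + (0.456739 − 0.450319)/3 = 0.458879
T_{3}^{(1)} = 0.458317 + (0.458317 − 0.456739)/3 = 0.458843
T_{3}^{(2)} = 0.458843 + (0.458843 − 0.458879)/15 = 0.458841

0.4588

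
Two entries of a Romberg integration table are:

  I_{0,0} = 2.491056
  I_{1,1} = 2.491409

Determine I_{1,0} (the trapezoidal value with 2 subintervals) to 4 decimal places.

From I_{1,1} = (4·I_{1,0} − I_{0,0})/3, solve for I_{1,0}:
4·I_{1,0} = 3·2.491409 + 2.491056 = 9.965283
I_{1,0} = 2.491321

2.4913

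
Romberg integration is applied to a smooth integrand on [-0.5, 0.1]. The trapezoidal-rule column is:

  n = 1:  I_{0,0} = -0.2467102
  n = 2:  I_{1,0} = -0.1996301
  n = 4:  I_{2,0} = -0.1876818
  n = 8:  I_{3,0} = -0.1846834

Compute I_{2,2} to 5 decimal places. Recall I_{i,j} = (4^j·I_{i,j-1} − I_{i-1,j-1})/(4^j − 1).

Richardson extrapolation on the trapezoidal column (denominator 4−1=3):
I_{1,1} = -0.1996301 + (-0.1996301 − (-0.2467102))/3 = -0.1839367
I_{2,1} = -0.1876818 + (-0.1876818 − (-0.1996301))/3 = -0.1836990
I_{2,2} = (16·(-0.1836990) − (-0.1839367)) / 15 = -0.1836832

-0.18368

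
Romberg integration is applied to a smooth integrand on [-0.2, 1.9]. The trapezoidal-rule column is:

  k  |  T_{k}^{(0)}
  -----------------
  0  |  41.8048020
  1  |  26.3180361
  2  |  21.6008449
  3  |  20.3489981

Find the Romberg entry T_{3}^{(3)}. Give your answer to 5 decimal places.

Richardson extrapolation on the trapezoidal column (denominator 4−1=3):
T_{1}^{(1)} = 26.3180361 + (26.3180361 − 41.8048020)/3 = 21.1557808
T_{2}^{(1)} = (4·21.6008449 − 26.3180361) / 3 = 20.0284478
T_{3}^{(1)} = (4·20.3489981 − 21.6008449) / 3 = 19.9317158
T_{2}^{(2)} = 20.0284478 + (20.0284478 − 21.1557808)/15 = 19.9532923
T_{3}^{(2)} = (16·19.9317158 − 20.0284478) / 15 = 19.9252670
T_{3}^{(3)} = (64·19.9252670 − 19.9532923) / 63 = 19.9248222

19.92482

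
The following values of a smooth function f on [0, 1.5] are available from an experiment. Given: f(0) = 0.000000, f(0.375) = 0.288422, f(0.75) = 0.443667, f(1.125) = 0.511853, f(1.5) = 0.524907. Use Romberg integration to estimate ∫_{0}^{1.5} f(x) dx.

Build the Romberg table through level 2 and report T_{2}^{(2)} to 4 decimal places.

T_{0}^{(0)} (trapezoid, 1 panel, h=1.5000): 0.393680
T_{1}^{(0)} (trapezoid, 2 panels, h=0.7500): 0.529590
T_{2}^{(0)} (trapezoid, 4 panels, h=0.3750): 0.564898
T_{1}^{(1)} = 0.529590 + (0.529590 − 0.393680)/3 = 0.574893
T_{2}^{(1)} = 0.564898 + (0.564898 − 0.529590)/3 = 0.576667
T_{2}^{(2)} = 0.576667 + (0.576667 − 0.574893)/15 = 0.576785

0.5768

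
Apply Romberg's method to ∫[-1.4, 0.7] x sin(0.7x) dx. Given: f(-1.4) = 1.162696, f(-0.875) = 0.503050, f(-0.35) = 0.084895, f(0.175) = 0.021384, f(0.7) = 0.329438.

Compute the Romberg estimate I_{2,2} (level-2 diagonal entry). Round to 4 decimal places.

I_{0,0} (trapezoid, 1 panel, h=2.1000): 1.566741
I_{1,0} (trapezoid, 2 panels, h=1.0500): 0.872510
I_{2,0} (trapezoid, 4 panels, h=0.5250): 0.711583
I_{1,1} = 0.872510 + (0.872510 − 1.566741)/3 = 0.641100
I_{2,1} = 0.711583 + (0.711583 − 0.872510)/3 = 0.657941
I_{2,2} = 0.657941 + (0.657941 − 0.641100)/15 = 0.659064

0.6591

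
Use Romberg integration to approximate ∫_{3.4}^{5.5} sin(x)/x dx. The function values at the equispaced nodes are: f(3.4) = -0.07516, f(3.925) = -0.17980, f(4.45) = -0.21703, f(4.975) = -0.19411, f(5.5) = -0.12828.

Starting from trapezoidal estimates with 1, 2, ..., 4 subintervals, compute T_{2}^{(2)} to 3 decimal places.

T_{0}^{(0)} (trapezoid, 1 panel, h=2.1000): -0.21361
T_{1}^{(0)} (trapezoid, 2 panels, h=1.0500): -0.33469
T_{2}^{(0)} (trapezoid, 4 panels, h=0.5250): -0.36365
T_{1}^{(1)} = -0.33469 + (-0.33469 − (-0.21361))/3 = -0.37505
T_{2}^{(1)} = -0.36365 + (-0.36365 − (-0.33469))/3 = -0.37330
T_{2}^{(2)} = -0.37330 + (-0.37330 − (-0.37505))/15 = -0.37318

-0.373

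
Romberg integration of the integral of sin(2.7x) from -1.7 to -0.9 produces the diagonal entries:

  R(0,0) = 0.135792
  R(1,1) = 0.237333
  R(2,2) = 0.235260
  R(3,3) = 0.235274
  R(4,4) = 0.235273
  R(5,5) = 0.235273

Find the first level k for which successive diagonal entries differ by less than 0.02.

|R(1,1) − R(0,0)| = 0.101541 ≥ 0.02
|R(2,2) − R(1,1)| = 0.002073 < 0.02

k = 2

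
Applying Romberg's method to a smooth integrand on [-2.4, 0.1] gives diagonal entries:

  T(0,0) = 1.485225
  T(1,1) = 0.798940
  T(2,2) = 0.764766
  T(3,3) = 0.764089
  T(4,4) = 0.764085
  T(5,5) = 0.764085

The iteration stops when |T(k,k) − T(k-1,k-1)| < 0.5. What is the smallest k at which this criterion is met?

k = 2

|T(1,1) − T(0,0)| = 0.686285 ≥ 0.5
|T(2,2) − T(1,1)| = 0.034174 < 0.5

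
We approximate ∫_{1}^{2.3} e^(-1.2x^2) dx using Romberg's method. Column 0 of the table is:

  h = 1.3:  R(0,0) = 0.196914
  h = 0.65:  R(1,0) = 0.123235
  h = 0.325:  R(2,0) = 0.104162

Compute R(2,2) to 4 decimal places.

0.0977

Richardson extrapolation on the trapezoidal column (denominator 4−1=3):
R(1,1) = (4·0.123235 − 0.196914) / 3 = 0.098675
R(2,1) = (4·0.104162 − 0.123235) / 3 = 0.097804
R(2,2) = (16·0.097804 − 0.098675) / 15 = 0.097746
(Column j=1 coincides with Simpson's rule on the same nodes.)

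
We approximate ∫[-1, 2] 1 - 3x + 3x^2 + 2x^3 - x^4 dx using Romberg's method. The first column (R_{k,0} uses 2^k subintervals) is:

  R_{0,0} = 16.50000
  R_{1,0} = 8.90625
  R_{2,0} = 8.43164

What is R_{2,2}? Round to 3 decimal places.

8.400

R_{1,1} = (4·8.90625 − 16.50000) / 3 = 6.37500
R_{2,1} = (4·8.43164 − 8.90625) / 3 = 8.27344
R_{2,2} = (16·8.27344 − 6.37500) / 15 = 8.40000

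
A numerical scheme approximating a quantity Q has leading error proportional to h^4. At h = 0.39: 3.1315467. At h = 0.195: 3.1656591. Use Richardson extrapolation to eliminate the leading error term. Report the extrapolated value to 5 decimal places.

The leading error scales as h^4; refining by a factor of 2 reduces it by 2^4 = 16.
Extrapolated value = (16·A(h/2) − A(h)) / (16 − 1)
= (16·3.1656591 − 3.1315467) / 15
= 47.5189989 / 15 = 3.1679333

3.16793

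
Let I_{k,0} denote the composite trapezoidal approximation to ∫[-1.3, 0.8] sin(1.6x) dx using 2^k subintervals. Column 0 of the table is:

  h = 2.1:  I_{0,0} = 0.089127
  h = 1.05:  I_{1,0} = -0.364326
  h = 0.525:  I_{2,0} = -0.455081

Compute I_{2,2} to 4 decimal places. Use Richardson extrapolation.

I_{1,1} = -0.364326 + (-0.364326 − 0.089127)/3 = -0.515477
I_{2,1} = -0.455081 + (-0.455081 − (-0.364326))/3 = -0.485333
I_{2,2} = (16·(-0.485333) − (-0.515477)) / 15 = -0.483323

-0.4833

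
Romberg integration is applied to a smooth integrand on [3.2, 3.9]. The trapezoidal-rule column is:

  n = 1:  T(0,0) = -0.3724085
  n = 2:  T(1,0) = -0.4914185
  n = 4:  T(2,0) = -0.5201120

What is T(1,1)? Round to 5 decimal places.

Richardson extrapolation on the trapezoidal column (denominator 4−1=3):
T(1,1) = -0.4914185 + (-0.4914185 − (-0.3724085))/3 = -0.5310885

-0.53109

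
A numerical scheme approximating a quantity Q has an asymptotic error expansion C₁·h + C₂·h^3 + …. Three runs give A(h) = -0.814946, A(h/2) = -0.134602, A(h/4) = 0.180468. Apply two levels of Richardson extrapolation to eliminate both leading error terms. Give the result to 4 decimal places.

0.4884

First eliminate the h term (factor 2^1 = 2):
  B₁ = (2·(-0.134602) − (-0.814946))/1 = 0.545742
  B₂ = (2·0.180468 − (-0.134602))/1 = 0.495538
Then eliminate the h^3 term (factor 2^3 = 8):
  (8·0.495538 − 0.545742)/7 = 0.488366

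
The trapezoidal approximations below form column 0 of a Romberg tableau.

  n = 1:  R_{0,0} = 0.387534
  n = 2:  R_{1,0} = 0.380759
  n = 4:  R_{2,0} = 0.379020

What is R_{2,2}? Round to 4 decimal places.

0.3784

R_{1,1} = (4·0.380759 − 0.387534) / 3 = 0.378501
R_{2,1} = (4·0.379020 − 0.380759) / 3 = 0.378440
R_{2,2} = (16·0.378440 − 0.378501) / 15 = 0.378436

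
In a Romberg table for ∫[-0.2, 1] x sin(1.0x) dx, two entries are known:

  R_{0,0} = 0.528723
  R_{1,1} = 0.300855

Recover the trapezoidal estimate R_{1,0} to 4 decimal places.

From R_{1,1} = (4·R_{1,0} − R_{0,0})/3, solve for R_{1,0}:
4·R_{1,0} = 3·0.300855 + 0.528723 = 1.431288
R_{1,0} = 0.357822

0.3578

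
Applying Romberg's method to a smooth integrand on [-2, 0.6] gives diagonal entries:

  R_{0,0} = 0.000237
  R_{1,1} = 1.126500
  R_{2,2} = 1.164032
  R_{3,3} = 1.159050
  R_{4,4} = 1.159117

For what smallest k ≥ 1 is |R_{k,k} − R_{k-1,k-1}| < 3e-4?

|R_{1,1} − R_{0,0}| = 1.126263 ≥ 3e-4
|R_{2,2} − R_{1,1}| = 0.037532 ≥ 3e-4
|R_{3,3} − R_{2,2}| = 0.004982 ≥ 3e-4
|R_{4,4} − R_{3,3}| = 0.000067 < 3e-4

k = 4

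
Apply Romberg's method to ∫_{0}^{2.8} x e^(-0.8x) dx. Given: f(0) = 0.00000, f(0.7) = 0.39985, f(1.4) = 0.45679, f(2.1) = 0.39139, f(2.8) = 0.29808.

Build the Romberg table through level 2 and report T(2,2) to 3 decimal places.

T(0,0) (trapezoid, 1 panel, h=2.8000): 0.41731
T(1,0) (trapezoid, 2 panels, h=1.4000): 0.84816
T(2,0) (trapezoid, 4 panels, h=0.7000): 0.97795
T(1,1) = 0.84816 + (0.84816 − 0.41731)/3 = 0.99178
T(2,1) = 0.97795 + (0.97795 − 0.84816)/3 = 1.02121
T(2,2) = 1.02121 + (1.02121 − 0.99178)/15 = 1.02317

1.023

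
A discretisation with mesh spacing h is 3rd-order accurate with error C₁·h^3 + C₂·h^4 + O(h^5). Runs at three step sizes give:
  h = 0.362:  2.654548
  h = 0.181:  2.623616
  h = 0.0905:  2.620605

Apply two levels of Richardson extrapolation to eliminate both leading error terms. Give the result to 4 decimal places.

2.6202

First eliminate the h^3 term (factor 2^3 = 8):
  B₁ = (8·2.623616 − 2.654548)/7 = 2.619197
  B₂ = (8·2.620605 − 2.623616)/7 = 2.620175
Then eliminate the h^4 term (factor 2^4 = 16):
  (16·2.620175 − 2.619197)/15 = 2.620240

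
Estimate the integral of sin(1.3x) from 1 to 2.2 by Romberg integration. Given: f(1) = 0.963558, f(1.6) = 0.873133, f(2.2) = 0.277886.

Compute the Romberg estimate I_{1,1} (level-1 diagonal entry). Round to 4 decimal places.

0.9468

I_{0,0} (trapezoid, 1 panel, h=1.2000): 0.744866
I_{1,0} (trapezoid, 2 panels, h=0.6000): 0.896313
I_{1,1} = 0.896313 + (0.896313 − 0.744866)/3 = 0.946795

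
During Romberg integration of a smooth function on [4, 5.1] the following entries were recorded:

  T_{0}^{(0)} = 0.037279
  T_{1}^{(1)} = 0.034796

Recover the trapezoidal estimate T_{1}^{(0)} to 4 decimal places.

0.0354

From T_{1}^{(1)} = (4·T_{1}^{(0)} − T_{0}^{(0)})/3, solve for T_{1}^{(0)}:
4·T_{1}^{(0)} = 3·0.034796 + 0.037279 = 0.141667
T_{1}^{(0)} = 0.035417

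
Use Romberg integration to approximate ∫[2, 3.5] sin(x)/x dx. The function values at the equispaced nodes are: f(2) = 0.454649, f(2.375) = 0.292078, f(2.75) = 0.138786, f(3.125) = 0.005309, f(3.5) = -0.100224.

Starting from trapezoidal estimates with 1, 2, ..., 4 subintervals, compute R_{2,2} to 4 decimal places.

0.2277

R_{0,0} (trapezoid, 1 panel, h=1.5000): 0.265819
R_{1,0} (trapezoid, 2 panels, h=0.7500): 0.236999
R_{2,0} (trapezoid, 4 panels, h=0.3750): 0.230020
R_{1,1} = 0.236999 + (0.236999 − 0.265819)/3 = 0.227392
R_{2,1} = 0.230020 + (0.230020 − 0.236999)/3 = 0.227694
R_{2,2} = 0.227694 + (0.227694 − 0.227392)/15 = 0.227714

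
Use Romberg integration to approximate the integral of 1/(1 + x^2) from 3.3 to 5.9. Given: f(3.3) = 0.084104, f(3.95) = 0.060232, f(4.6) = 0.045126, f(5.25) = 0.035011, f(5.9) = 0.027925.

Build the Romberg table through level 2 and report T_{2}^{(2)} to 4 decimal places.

T_{0}^{(0)} (trapezoid, 1 panel, h=2.6000): 0.145638
T_{1}^{(0)} (trapezoid, 2 panels, h=1.3000): 0.131483
T_{2}^{(0)} (trapezoid, 4 panels, h=0.6500): 0.127649
T_{1}^{(1)} = 0.131483 + (0.131483 − 0.145638)/3 = 0.126765
T_{2}^{(1)} = 0.127649 + (0.127649 − 0.131483)/3 = 0.126371
T_{2}^{(2)} = 0.126371 + (0.126371 − 0.126765)/15 = 0.126345

0.1263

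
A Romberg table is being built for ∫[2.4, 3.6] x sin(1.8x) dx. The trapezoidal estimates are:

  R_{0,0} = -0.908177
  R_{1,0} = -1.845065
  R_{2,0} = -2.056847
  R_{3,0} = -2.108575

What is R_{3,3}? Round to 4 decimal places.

Richardson extrapolation on the trapezoidal column (denominator 4−1=3):
R_{1,1} = -1.845065 + (-1.845065 − (-0.908177))/3 = -2.157361
R_{2,1} = -2.056847 + (-2.056847 − (-1.845065))/3 = -2.127441
R_{3,1} = (4·(-2.108575) − (-2.056847)) / 3 = -2.125818
R_{2,2} = -2.127441 + (-2.127441 − (-2.157361))/15 = -2.125446
R_{3,2} = (16·(-2.125818) − (-2.127441)) / 15 = -2.125710
R_{3,3} = -2.125710 + (-2.125710 − (-2.125446))/63 = -2.125714
(Column j=1 coincides with Simpson's rule on the same nodes.)

-2.1257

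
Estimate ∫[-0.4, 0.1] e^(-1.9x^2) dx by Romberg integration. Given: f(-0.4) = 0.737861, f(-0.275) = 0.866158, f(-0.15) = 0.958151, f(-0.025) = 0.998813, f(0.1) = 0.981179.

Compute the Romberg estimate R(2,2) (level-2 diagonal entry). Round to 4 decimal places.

R(0,0) (trapezoid, 1 panel, h=0.5000): 0.429760
R(1,0) (trapezoid, 2 panels, h=0.2500): 0.454418
R(2,0) (trapezoid, 4 panels, h=0.1250): 0.460330
R(1,1) = 0.454418 + (0.454418 − 0.429760)/3 = 0.462637
R(2,1) = 0.460330 + (0.460330 − 0.454418)/3 = 0.462301
R(2,2) = 0.462301 + (0.462301 − 0.462637)/15 = 0.462279

0.4623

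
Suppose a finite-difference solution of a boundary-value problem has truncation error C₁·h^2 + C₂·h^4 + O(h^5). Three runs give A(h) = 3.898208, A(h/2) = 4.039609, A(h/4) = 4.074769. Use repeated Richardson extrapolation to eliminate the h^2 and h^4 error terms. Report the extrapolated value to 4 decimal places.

4.0865

First eliminate the h^2 term (factor 2^2 = 4):
  B₁ = (4·4.039609 − 3.898208)/3 = 4.086743
  B₂ = (4·4.074769 − 4.039609)/3 = 4.086489
Then eliminate the h^4 term (factor 2^4 = 16):
  (16·4.086489 − 4.086743)/15 = 4.086472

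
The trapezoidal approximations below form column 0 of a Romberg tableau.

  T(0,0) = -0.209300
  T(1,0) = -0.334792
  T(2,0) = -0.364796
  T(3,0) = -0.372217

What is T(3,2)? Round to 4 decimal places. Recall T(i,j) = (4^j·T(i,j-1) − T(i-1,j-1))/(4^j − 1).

Richardson extrapolation on the trapezoidal column (denominator 4−1=3):
T(2,1) = (4·(-0.364796) − (-0.334792)) / 3 = -0.374797
T(3,1) = -0.372217 + (-0.372217 − (-0.364796))/3 = -0.374691
T(3,2) = -0.374691 + (-0.374691 − (-0.374797))/15 = -0.374684

-0.3747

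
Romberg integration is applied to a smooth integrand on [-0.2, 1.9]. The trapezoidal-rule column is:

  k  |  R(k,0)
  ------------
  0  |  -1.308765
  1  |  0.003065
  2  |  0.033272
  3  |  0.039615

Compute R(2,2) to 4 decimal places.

R(1,1) = 0.003065 + (0.003065 − (-1.308765))/3 = 0.440342
R(2,1) = (4·0.033272 − 0.003065) / 3 = 0.043341
R(2,2) = (16·0.043341 − 0.440342) / 15 = 0.016874
(Column j=1 coincides with Simpson's rule on the same nodes.)

0.0169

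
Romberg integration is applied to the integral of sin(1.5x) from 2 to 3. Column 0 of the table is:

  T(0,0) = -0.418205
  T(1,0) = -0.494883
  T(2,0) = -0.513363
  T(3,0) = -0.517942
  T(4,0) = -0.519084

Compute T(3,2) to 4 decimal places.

T(2,1) = (4·(-0.513363) − (-0.494883)) / 3 = -0.519523
T(3,1) = -0.517942 + (-0.517942 − (-0.513363))/3 = -0.519468
T(3,2) = (16·(-0.519468) − (-0.519523)) / 15 = -0.519464

-0.5195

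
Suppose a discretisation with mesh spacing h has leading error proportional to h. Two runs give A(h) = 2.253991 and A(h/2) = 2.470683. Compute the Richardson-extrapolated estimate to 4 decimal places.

The leading error scales as h; refining by a factor of 2 reduces it by 2^1 = 2.
Extrapolated value = (2·A(h/2) − A(h)) / (2 − 1)
= (2·2.470683 − 2.253991) / 1
= 2.687375 / 1 = 2.687375

2.6874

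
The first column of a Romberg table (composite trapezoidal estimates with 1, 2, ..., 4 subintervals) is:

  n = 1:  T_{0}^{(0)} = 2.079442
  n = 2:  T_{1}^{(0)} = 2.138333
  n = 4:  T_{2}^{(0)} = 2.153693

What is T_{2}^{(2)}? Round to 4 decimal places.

T_{1}^{(1)} = (4·2.138333 − 2.079442) / 3 = 2.157963
T_{2}^{(1)} = (4·2.153693 − 2.138333) / 3 = 2.158813
T_{2}^{(2)} = 2.158813 + (2.158813 − 2.157963)/15 = 2.158870
(Column j=1 coincides with Simpson's rule on the same nodes.)

2.1589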